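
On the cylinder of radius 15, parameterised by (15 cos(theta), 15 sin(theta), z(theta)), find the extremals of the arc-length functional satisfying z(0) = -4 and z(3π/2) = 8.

Parameterise the cylinder of radius R = 15 as
    r(θ) = (15 cos θ, 15 sin θ, z(θ)).
The arc-length element is
    ds = sqrt(225 + (dz/dθ)^2) dθ,
so the Lagrangian is L = sqrt(225 + z'^2).
L depends on z' only, not on z or θ, so ∂L/∂z = 0 and
    ∂L/∂z' = z' / sqrt(225 + z'^2).
The Euler-Lagrange equation gives
    d/dθ( z' / sqrt(225 + z'^2) ) = 0,
so z' is constant. Integrating once:
    z(θ) = a θ + b,
a helix on the cylinder (a straight line when the cylinder is unrolled). The constants a, b are determined by the endpoint conditions.
With endpoint conditions z(0) = -4 and z(3π/2) = 8: from z(0) = b we get b = -4, and a·3π/2 + -4 = 8 gives a = 8/π, so
    z(θ) = (8/π) θ − 4.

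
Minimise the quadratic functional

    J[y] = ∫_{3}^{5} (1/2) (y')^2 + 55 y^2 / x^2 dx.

The Lagrangian is L = (1/2) (y')^2 + 55 y^2 / x^2.
Compute ∂L/∂y = 110y/x^2, ∂L/∂y' = y'.
The Euler-Lagrange equation d/dx(∂L/∂y') − ∂L/∂y = 0 reduces to
    y'' − 110/x^2 · y = 0  (x > 0).
Its general solution is
    y(x) = A x^11 + B x^(-10),
with A, B fixed by the endpoint conditions.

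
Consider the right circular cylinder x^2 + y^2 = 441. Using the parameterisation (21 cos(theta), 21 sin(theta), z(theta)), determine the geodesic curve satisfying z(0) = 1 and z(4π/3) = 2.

Parameterise the cylinder of radius R = 21 as
    r(θ) = (21 cos θ, 21 sin θ, z(θ)).
The arc-length element is
    ds = sqrt(441 + (dz/dθ)^2) dθ,
so the Lagrangian is L = sqrt(441 + z'^2).
L depends on z' only, not on z or θ, so ∂L/∂z = 0 and
    ∂L/∂z' = z' / sqrt(441 + z'^2).
The Euler-Lagrange equation gives
    d/dθ( z' / sqrt(441 + z'^2) ) = 0,
so z' is constant. Integrating once:
    z(θ) = a θ + b,
a helix on the cylinder (a straight line when the cylinder is unrolled). The constants a, b are determined by the endpoint conditions.
With endpoint conditions z(0) = 1 and z(4π/3) = 2: from z(0) = b we get b = 1, and a·4π/3 + 1 = 2 gives a = 3/(4π), so
    z(θ) = (3/(4π)) θ + 1.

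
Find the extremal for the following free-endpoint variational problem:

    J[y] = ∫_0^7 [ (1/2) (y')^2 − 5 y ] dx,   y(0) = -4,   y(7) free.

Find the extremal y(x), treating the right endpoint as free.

The Lagrangian L = (1/2) (y')^2 − 5 y gives
    ∂L/∂y = −5,   ∂L/∂y' = y'.
Euler-Lagrange: d/dx(y') − (−5) = 0, i.e. y'' + 5 = 0, so
    y(x) = −(5/2) x^2 + C1 x + C2.
Fixed left endpoint y(0) = -4 ⇒ C2 = -4.
The right endpoint x = 7 is free, so the natural (transversality) condition is ∂L/∂y' |_{x=7} = 0, i.e. y'(7) = 0.
Compute y'(x) = −5 x + C1, so y'(7) = −35 + C1 = 0 ⇒ C1 = 35.
Therefore the extremal is
    y(x) = −(5/2) x^2 + 35 x − 4.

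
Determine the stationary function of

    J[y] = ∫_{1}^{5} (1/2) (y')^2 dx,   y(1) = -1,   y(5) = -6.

The Lagrangian is L = (1/2) (y')^2.
Compute ∂L/∂y = 0, ∂L/∂y' = y'.
The Euler-Lagrange equation d/dx(∂L/∂y') − ∂L/∂y = 0 reduces to
    y'' = 0.
Its general solution is
    y(x) = A x + B,
with A, B fixed by the endpoint conditions.
Applying the endpoint conditions y(1) = -1 and y(5) = -6: solve A·1 + B = -1 and A·5 + B = -6. Subtracting gives A(5 − 1) = -6 − -1, so A = -5/4, and B = -1 − A·1 = 1/4. Therefore
    y(x) = (-5/4) x + 1/4.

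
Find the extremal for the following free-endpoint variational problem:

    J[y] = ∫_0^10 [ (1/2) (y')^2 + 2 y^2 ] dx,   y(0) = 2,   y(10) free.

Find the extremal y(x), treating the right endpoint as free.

The Lagrangian L = (1/2) (y')^2 + 2 y^2 gives
    ∂L/∂y = 4 y,   ∂L/∂y' = y'.
Euler-Lagrange: y'' − 4 y = 0.
With k = 2, the general solution is
    y(x) = A cosh(2 x) + B sinh(2 x).
Fixed left endpoint y(0) = 2 ⇒ A = 2.
The right endpoint x = 10 is free, so the natural (transversality) condition is ∂L/∂y' |_{x=10} = 0, i.e. y'(10) = 0.
Compute y'(x) = A k sinh(k x) + B k cosh(k x), so
    y'(10) = A k sinh(k·10) + B k cosh(k·10) = 0
    ⇒ B = −A tanh(k·10) = − 2 tanh(2·10).
Therefore the extremal is
    y(x) = 2 cosh(2 x) − 2 tanh(2·10) sinh(2 x).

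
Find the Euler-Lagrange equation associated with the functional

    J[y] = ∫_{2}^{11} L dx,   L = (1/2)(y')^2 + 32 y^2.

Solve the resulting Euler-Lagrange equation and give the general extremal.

The Lagrangian is L = (1/2)(y')^2 + 32 y^2.
∂L/∂y = 64y.
∂L/∂y' = y'.
The Euler-Lagrange equation d/dx(∂L/∂y') − ∂L/∂y = 0 becomes:
    y'' - 64 y = 0
General solution: y(x) = A e^(8x) + B e^(-8x), where A and B are arbitrary constants fixed by the endpoint conditions.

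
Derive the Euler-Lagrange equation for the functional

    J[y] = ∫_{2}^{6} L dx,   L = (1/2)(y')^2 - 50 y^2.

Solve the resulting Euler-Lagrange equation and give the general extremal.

The Lagrangian is L = (1/2)(y')^2 - 50 y^2.
∂L/∂y = -100y.
∂L/∂y' = y'.
The Euler-Lagrange equation d/dx(∂L/∂y') − ∂L/∂y = 0 becomes:
    y'' + 100 y = 0
General solution: y(x) = A sin(10x) + B cos(10x), where A and B are arbitrary constants fixed by the endpoint conditions.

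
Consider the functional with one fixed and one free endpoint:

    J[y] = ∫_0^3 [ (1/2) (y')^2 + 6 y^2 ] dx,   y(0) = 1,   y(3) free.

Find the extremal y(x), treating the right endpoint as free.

The Lagrangian L = (1/2) (y')^2 + 6 y^2 gives
    ∂L/∂y = 12 y,   ∂L/∂y' = y'.
Euler-Lagrange: y'' − 12 y = 0.
With k = sqrt(12), the general solution is
    y(x) = A cosh(sqrt(12) x) + B sinh(sqrt(12) x).
Fixed left endpoint y(0) = 1 ⇒ A = 1.
The right endpoint x = 3 is free, so the natural (transversality) condition is ∂L/∂y' |_{x=3} = 0, i.e. y'(3) = 0.
Compute y'(x) = A k sinh(k x) + B k cosh(k x), so
    y'(3) = A k sinh(k·3) + B k cosh(k·3) = 0
    ⇒ B = −A tanh(k·3) = − tanh(sqrt(12)·3).
Therefore the extremal is
    y(x) = cosh(sqrt(12) x) − tanh(sqrt(12)·3) sinh(sqrt(12) x).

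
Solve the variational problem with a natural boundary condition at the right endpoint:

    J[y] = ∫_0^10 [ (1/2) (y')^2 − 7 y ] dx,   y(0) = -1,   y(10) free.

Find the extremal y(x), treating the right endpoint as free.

The Lagrangian L = (1/2) (y')^2 − 7 y gives
    ∂L/∂y = −7,   ∂L/∂y' = y'.
Euler-Lagrange: d/dx(y') − (−7) = 0, i.e. y'' + 7 = 0, so
    y(x) = −(7/2) x^2 + C1 x + C2.
Fixed left endpoint y(0) = -1 ⇒ C2 = -1.
The right endpoint x = 10 is free, so the natural (transversality) condition is ∂L/∂y' |_{x=10} = 0, i.e. y'(10) = 0.
Compute y'(x) = −7 x + C1, so y'(10) = −70 + C1 = 0 ⇒ C1 = 70.
Therefore the extremal is
    y(x) = −(7/2) x^2 + 70 x − 1.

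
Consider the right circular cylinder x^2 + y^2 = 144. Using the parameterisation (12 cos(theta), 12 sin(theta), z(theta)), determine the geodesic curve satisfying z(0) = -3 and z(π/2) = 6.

Parameterise the cylinder of radius R = 12 as
    r(θ) = (12 cos θ, 12 sin θ, z(θ)).
The arc-length element is
    ds = sqrt(144 + (dz/dθ)^2) dθ,
so the Lagrangian is L = sqrt(144 + z'^2).
L depends on z' only, not on z or θ, so ∂L/∂z = 0 and
    ∂L/∂z' = z' / sqrt(144 + z'^2).
The Euler-Lagrange equation gives
    d/dθ( z' / sqrt(144 + z'^2) ) = 0,
so z' is constant. Integrating once:
    z(θ) = a θ + b,
a helix on the cylinder (a straight line when the cylinder is unrolled). The constants a, b are determined by the endpoint conditions.
With endpoint conditions z(0) = -3 and z(π/2) = 6: from z(0) = b we get b = -3, and a·π/2 + -3 = 6 gives a = 18/π, so
    z(θ) = (18/π) θ − 3.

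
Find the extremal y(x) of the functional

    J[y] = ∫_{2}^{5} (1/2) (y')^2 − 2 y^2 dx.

The Lagrangian is L = (1/2) (y')^2 − 2 y^2.
Compute ∂L/∂y = -4y, ∂L/∂y' = y'.
The Euler-Lagrange equation d/dx(∂L/∂y') − ∂L/∂y = 0 reduces to
    y'' + 4 y = 0.
Its general solution is
    y(x) = A sin(2x) + B cos(2x),
with A, B fixed by the endpoint conditions.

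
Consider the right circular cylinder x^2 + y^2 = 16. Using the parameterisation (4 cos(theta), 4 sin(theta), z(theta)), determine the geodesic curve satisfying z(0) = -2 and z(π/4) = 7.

Parameterise the cylinder of radius R = 4 as
    r(θ) = (4 cos θ, 4 sin θ, z(θ)).
The arc-length element is
    ds = sqrt(16 + (dz/dθ)^2) dθ,
so the Lagrangian is L = sqrt(16 + z'^2).
L depends on z' only, not on z or θ, so ∂L/∂z = 0 and
    ∂L/∂z' = z' / sqrt(16 + z'^2).
The Euler-Lagrange equation gives
    d/dθ( z' / sqrt(16 + z'^2) ) = 0,
so z' is constant. Integrating once:
    z(θ) = a θ + b,
a helix on the cylinder (a straight line when the cylinder is unrolled). The constants a, b are determined by the endpoint conditions.
With endpoint conditions z(0) = -2 and z(π/4) = 7: from z(0) = b we get b = -2, and a·π/4 + -2 = 7 gives a = 36/π, so
    z(θ) = (36/π) θ − 2.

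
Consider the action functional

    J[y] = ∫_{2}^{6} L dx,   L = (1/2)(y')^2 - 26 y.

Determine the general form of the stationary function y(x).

The Lagrangian is L = (1/2)(y')^2 - 26 y.
∂L/∂y = -26.
∂L/∂y' = y'.
The Euler-Lagrange equation d/dx(∂L/∂y') − ∂L/∂y = 0 becomes:
    y'' + 26 = 0
General solution: y(x) = -13 x^2 + A x + B, where A and B are arbitrary constants fixed by the endpoint conditions.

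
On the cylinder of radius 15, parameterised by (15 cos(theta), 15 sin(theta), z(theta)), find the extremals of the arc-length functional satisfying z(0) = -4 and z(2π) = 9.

Parameterise the cylinder of radius R = 15 as
    r(θ) = (15 cos θ, 15 sin θ, z(θ)).
The arc-length element is
    ds = sqrt(225 + (dz/dθ)^2) dθ,
so the Lagrangian is L = sqrt(225 + z'^2).
L depends on z' only, not on z or θ, so ∂L/∂z = 0 and
    ∂L/∂z' = z' / sqrt(225 + z'^2).
The Euler-Lagrange equation gives
    d/dθ( z' / sqrt(225 + z'^2) ) = 0,
so z' is constant. Integrating once:
    z(θ) = a θ + b,
a helix on the cylinder (a straight line when the cylinder is unrolled). The constants a, b are determined by the endpoint conditions.
With endpoint conditions z(0) = -4 and z(2π) = 9: from z(0) = b we get b = -4, and a·2π + -4 = 9 gives a = 13/(2π), so
    z(θ) = (13/(2π)) θ − 4.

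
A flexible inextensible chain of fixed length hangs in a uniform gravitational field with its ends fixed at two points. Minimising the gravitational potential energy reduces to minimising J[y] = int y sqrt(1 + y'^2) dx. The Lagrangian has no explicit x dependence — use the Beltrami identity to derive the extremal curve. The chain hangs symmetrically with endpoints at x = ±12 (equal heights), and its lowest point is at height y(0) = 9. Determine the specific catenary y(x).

The Lagrangian L(y, y') = y sqrt(1 + y'^2) has no explicit x dependence, so the Beltrami identity applies:
    L − y' ∂L/∂y' = C.
Compute ∂L/∂y' = y · y' / sqrt(1 + y'^2). Then
    L − y' ∂L/∂y'
    = y sqrt(1 + y'^2) − y · y'^2 / sqrt(1 + y'^2)
    = y (1 + y'^2 − y'^2) / sqrt(1 + y'^2)
    = y / sqrt(1 + y'^2) = C.
Squaring gives y^2 = C^2 (1 + y'^2), i.e.
    y'^2 = y^2 / C^2 − 1.
Separating variables,
    dy / sqrt(y^2 − C^2) = dx / C,
and integrating gives arccosh(y / C) = (x − a)/C, so
    y(x) = C cosh((x − a)/C),
the catenary. The constants C and a are fixed by the two endpoint conditions (and, for the hanging-chain problem, the length constraint selects C).
Now fit the given data. The endpoints x = ±12 are symmetric at equal height, so the catenary is even about its minimum: a = 0 and y(x) = C cosh(x/C). The lowest point is y(0) = C cosh(0) = C, and we are told y(0) = 9, so C = 9. Therefore
    y(x) = 9 cosh(x/9),
and at the endpoints
    y(±12) = 9 cosh(12/9).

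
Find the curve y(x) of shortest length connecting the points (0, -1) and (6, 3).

Arc-length functional: J[y] = ∫ sqrt(1 + (y')^2) dx.
Lagrangian L = sqrt(1 + (y')^2) has no explicit y dependence, so ∂L/∂y = 0 and the Euler-Lagrange equation gives
    d/dx( y' / sqrt(1 + (y')^2) ) = 0  ⇒  y' / sqrt(1 + (y')^2) = const.
Hence y' is constant, so y(x) is affine.
Fitting the endpoints (0, -1) and (6, 3):
    slope m = (3 − (-1)) / (6 − 0) = 2/3,
    intercept c = (-1) − m·0 = -1.
Extremal: y(x) = (2/3) x - 1.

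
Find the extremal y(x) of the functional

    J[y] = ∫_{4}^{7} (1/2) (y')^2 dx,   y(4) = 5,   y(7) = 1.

The Lagrangian is L = (1/2) (y')^2.
Compute ∂L/∂y = 0, ∂L/∂y' = y'.
The Euler-Lagrange equation d/dx(∂L/∂y') − ∂L/∂y = 0 reduces to
    y'' = 0.
Its general solution is
    y(x) = A x + B,
with A, B fixed by the endpoint conditions.
Applying the endpoint conditions y(4) = 5 and y(7) = 1: solve A·4 + B = 5 and A·7 + B = 1. Subtracting gives A(7 − 4) = 1 − 5, so A = -4/3, and B = 5 − A·4 = 31/3. Therefore
    y(x) = (-4/3) x + 31/3.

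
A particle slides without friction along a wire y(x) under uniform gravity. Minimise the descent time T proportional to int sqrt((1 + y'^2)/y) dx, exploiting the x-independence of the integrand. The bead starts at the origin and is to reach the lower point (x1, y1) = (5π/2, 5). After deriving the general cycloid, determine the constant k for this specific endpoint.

The Lagrangian L = sqrt((1 + y'^2) / y) has no explicit x dependence, so the Beltrami identity applies:
    L − y' ∂L/∂y' = C.
Compute ∂L/∂y' = y' / sqrt(y (1 + y'^2)).
Substitute:
    sqrt((1 + y'^2)/y) − y'·y' / sqrt(y (1 + y'^2))
    = (1 + y'^2) / sqrt(y (1 + y'^2)) − y'^2 / sqrt(y (1 + y'^2))
    = 1 / sqrt(y (1 + y'^2)) = C.
Squaring and rearranging gives the first integral
    y (1 + y'^2) = 1/C^2 =: k   (constant).
Solving this first-order ODE by the substitution
    y = (k/2)(1 − cos θ)
yields the cycloid parameterisation
    x(θ) = (k/2)(θ − sin θ),   y(θ) = (k/2)(1 − cos θ).
The constant k is fixed by the endpoint condition.
Now fit the given lower endpoint (x1, y1) = (5π/2, 5). At the bottom of the first arch (θ = π), the parametric equations give
    y(π) = (k/2)(1 − cos π) = k,
    x(π) = (k/2)(π − sin π) = kπ/2.
Matching y(π) = 5 gives k = 5, consistent with x(π) = 5π/2. Therefore the specific cycloid is
    x(θ) = (5/2)(θ − sin θ),   y(θ) = (5/2)(1 − cos θ).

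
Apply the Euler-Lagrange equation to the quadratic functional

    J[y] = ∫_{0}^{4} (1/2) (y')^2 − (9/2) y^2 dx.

The Lagrangian is L = (1/2) (y')^2 − (9/2) y^2.
Compute ∂L/∂y = -9y, ∂L/∂y' = y'.
The Euler-Lagrange equation d/dx(∂L/∂y') − ∂L/∂y = 0 reduces to
    y'' + 9 y = 0.
Its general solution is
    y(x) = A sin(3x) + B cos(3x),
with A, B fixed by the endpoint conditions.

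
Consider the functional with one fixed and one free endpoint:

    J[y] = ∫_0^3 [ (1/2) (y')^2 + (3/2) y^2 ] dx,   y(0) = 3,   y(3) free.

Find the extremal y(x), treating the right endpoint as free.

The Lagrangian L = (1/2) (y')^2 + (3/2) y^2 gives
    ∂L/∂y = 3 y,   ∂L/∂y' = y'.
Euler-Lagrange: y'' − 3 y = 0.
With k = sqrt(3), the general solution is
    y(x) = A cosh(sqrt(3) x) + B sinh(sqrt(3) x).
Fixed left endpoint y(0) = 3 ⇒ A = 3.
The right endpoint x = 3 is free, so the natural (transversality) condition is ∂L/∂y' |_{x=3} = 0, i.e. y'(3) = 0.
Compute y'(x) = A k sinh(k x) + B k cosh(k x), so
    y'(3) = A k sinh(k·3) + B k cosh(k·3) = 0
    ⇒ B = −A tanh(k·3) = − 3 tanh(sqrt(3)·3).
Therefore the extremal is
    y(x) = 3 cosh(sqrt(3) x) − 3 tanh(sqrt(3)·3) sinh(sqrt(3) x).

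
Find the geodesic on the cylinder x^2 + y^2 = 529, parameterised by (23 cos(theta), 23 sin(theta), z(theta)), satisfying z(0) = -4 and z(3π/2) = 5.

Parameterise the cylinder of radius R = 23 as
    r(θ) = (23 cos θ, 23 sin θ, z(θ)).
The arc-length element is
    ds = sqrt(529 + (dz/dθ)^2) dθ,
so the Lagrangian is L = sqrt(529 + z'^2).
L depends on z' only, not on z or θ, so ∂L/∂z = 0 and
    ∂L/∂z' = z' / sqrt(529 + z'^2).
The Euler-Lagrange equation gives
    d/dθ( z' / sqrt(529 + z'^2) ) = 0,
so z' is constant. Integrating once:
    z(θ) = a θ + b,
a helix on the cylinder (a straight line when the cylinder is unrolled). The constants a, b are determined by the endpoint conditions.
With endpoint conditions z(0) = -4 and z(3π/2) = 5: from z(0) = b we get b = -4, and a·3π/2 + -4 = 5 gives a = 6/π, so
    z(θ) = (6/π) θ − 4.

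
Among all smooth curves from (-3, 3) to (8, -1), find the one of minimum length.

Arc-length functional: J[y] = ∫ sqrt(1 + (y')^2) dx.
Lagrangian L = sqrt(1 + (y')^2) has no explicit y dependence, so ∂L/∂y = 0 and the Euler-Lagrange equation gives
    d/dx( y' / sqrt(1 + (y')^2) ) = 0  ⇒  y' / sqrt(1 + (y')^2) = const.
Hence y' is constant, so y(x) is affine.
Fitting the endpoints (-3, 3) and (8, -1):
    slope m = ((-1) − 3) / (8 − (-3)) = -4/11,
    intercept c = 3 − m·(-3) = 21/11.
Extremal: y(x) = (-4/11) x + 21/11.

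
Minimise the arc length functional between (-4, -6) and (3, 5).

Arc-length functional: J[y] = ∫ sqrt(1 + (y')^2) dx.
Lagrangian L = sqrt(1 + (y')^2) has no explicit y dependence, so ∂L/∂y = 0 and the Euler-Lagrange equation gives
    d/dx( y' / sqrt(1 + (y')^2) ) = 0  ⇒  y' / sqrt(1 + (y')^2) = const.
Hence y' is constant, so y(x) is affine.
Fitting the endpoints (-4, -6) and (3, 5):
    slope m = (5 − (-6)) / (3 − (-4)) = 11/7,
    intercept c = (-6) − m·(-4) = 2/7.
Extremal: y(x) = (11/7) x + 2/7.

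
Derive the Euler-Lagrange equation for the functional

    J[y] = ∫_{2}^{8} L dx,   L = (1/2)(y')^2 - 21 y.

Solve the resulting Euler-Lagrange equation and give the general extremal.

The Lagrangian is L = (1/2)(y')^2 - 21 y.
∂L/∂y = -21.
∂L/∂y' = y'.
The Euler-Lagrange equation d/dx(∂L/∂y') − ∂L/∂y = 0 becomes:
    y'' + 21 = 0
General solution: y(x) = -(21/2) x^2 + A x + B, where A and B are arbitrary constants fixed by the endpoint conditions.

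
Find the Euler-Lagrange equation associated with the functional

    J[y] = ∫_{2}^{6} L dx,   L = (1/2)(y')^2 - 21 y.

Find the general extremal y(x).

The Lagrangian is L = (1/2)(y')^2 - 21 y.
∂L/∂y = -21.
∂L/∂y' = y'.
The Euler-Lagrange equation d/dx(∂L/∂y') − ∂L/∂y = 0 becomes:
    y'' + 21 = 0
General solution: y(x) = -(21/2) x^2 + A x + B, where A and B are arbitrary constants fixed by the endpoint conditions.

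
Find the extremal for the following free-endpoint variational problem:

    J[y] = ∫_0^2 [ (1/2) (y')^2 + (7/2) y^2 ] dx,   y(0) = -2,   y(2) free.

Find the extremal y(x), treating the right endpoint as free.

The Lagrangian L = (1/2) (y')^2 + (7/2) y^2 gives
    ∂L/∂y = 7 y,   ∂L/∂y' = y'.
Euler-Lagrange: y'' − 7 y = 0.
With k = sqrt(7), the general solution is
    y(x) = A cosh(sqrt(7) x) + B sinh(sqrt(7) x).
Fixed left endpoint y(0) = -2 ⇒ A = -2.
The right endpoint x = 2 is free, so the natural (transversality) condition is ∂L/∂y' |_{x=2} = 0, i.e. y'(2) = 0.
Compute y'(x) = A k sinh(k x) + B k cosh(k x), so
    y'(2) = A k sinh(k·2) + B k cosh(k·2) = 0
    ⇒ B = −A tanh(k·2) = 2 tanh(sqrt(7)·2).
Therefore the extremal is
    y(x) = −2 cosh(sqrt(7) x) + 2 tanh(sqrt(7)·2) sinh(sqrt(7) x).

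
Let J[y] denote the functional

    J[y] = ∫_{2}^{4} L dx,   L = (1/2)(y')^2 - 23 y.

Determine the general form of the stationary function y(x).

The Lagrangian is L = (1/2)(y')^2 - 23 y.
∂L/∂y = -23.
∂L/∂y' = y'.
The Euler-Lagrange equation d/dx(∂L/∂y') − ∂L/∂y = 0 becomes:
    y'' + 23 = 0
General solution: y(x) = -(23/2) x^2 + A x + B, where A and B are arbitrary constants fixed by the endpoint conditions.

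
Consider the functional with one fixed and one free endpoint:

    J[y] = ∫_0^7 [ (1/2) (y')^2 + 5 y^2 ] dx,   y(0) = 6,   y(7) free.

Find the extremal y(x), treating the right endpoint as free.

The Lagrangian L = (1/2) (y')^2 + 5 y^2 gives
    ∂L/∂y = 10 y,   ∂L/∂y' = y'.
Euler-Lagrange: y'' − 10 y = 0.
With k = sqrt(10), the general solution is
    y(x) = A cosh(sqrt(10) x) + B sinh(sqrt(10) x).
Fixed left endpoint y(0) = 6 ⇒ A = 6.
The right endpoint x = 7 is free, so the natural (transversality) condition is ∂L/∂y' |_{x=7} = 0, i.e. y'(7) = 0.
Compute y'(x) = A k sinh(k x) + B k cosh(k x), so
    y'(7) = A k sinh(k·7) + B k cosh(k·7) = 0
    ⇒ B = −A tanh(k·7) = − 6 tanh(sqrt(10)·7).
Therefore the extremal is
    y(x) = 6 cosh(sqrt(10) x) − 6 tanh(sqrt(10)·7) sinh(sqrt(10) x).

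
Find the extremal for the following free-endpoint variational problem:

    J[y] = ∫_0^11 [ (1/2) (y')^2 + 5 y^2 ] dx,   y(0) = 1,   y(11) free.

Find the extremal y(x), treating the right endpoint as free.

The Lagrangian L = (1/2) (y')^2 + 5 y^2 gives
    ∂L/∂y = 10 y,   ∂L/∂y' = y'.
Euler-Lagrange: y'' − 10 y = 0.
With k = sqrt(10), the general solution is
    y(x) = A cosh(sqrt(10) x) + B sinh(sqrt(10) x).
Fixed left endpoint y(0) = 1 ⇒ A = 1.
The right endpoint x = 11 is free, so the natural (transversality) condition is ∂L/∂y' |_{x=11} = 0, i.e. y'(11) = 0.
Compute y'(x) = A k sinh(k x) + B k cosh(k x), so
    y'(11) = A k sinh(k·11) + B k cosh(k·11) = 0
    ⇒ B = −A tanh(k·11) = − tanh(sqrt(10)·11).
Therefore the extremal is
    y(x) = cosh(sqrt(10) x) − tanh(sqrt(10)·11) sinh(sqrt(10) x).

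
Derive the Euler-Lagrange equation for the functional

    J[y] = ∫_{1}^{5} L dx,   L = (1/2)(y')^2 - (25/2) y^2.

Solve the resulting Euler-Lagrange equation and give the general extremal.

The Lagrangian is L = (1/2)(y')^2 - (25/2) y^2.
∂L/∂y = -25y.
∂L/∂y' = y'.
The Euler-Lagrange equation d/dx(∂L/∂y') − ∂L/∂y = 0 becomes:
    y'' + 25 y = 0
General solution: y(x) = A sin(5x) + B cos(5x), where A and B are arbitrary constants fixed by the endpoint conditions.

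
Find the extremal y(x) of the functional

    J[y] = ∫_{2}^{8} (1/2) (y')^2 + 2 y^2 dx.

The Lagrangian is L = (1/2) (y')^2 + 2 y^2.
Compute ∂L/∂y = 4y, ∂L/∂y' = y'.
The Euler-Lagrange equation d/dx(∂L/∂y') − ∂L/∂y = 0 reduces to
    y'' − 4 y = 0.
Its general solution is
    y(x) = A e^(2x) + B e^(−2x),
with A, B fixed by the endpoint conditions.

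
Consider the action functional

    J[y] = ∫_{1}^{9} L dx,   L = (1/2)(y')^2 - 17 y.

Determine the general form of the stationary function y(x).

The Lagrangian is L = (1/2)(y')^2 - 17 y.
∂L/∂y = -17.
∂L/∂y' = y'.
The Euler-Lagrange equation d/dx(∂L/∂y') − ∂L/∂y = 0 becomes:
    y'' + 17 = 0
General solution: y(x) = -(17/2) x^2 + A x + B, where A and B are arbitrary constants fixed by the endpoint conditions.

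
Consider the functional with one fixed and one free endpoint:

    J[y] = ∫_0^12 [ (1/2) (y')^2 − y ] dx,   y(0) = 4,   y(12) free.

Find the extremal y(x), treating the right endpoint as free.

The Lagrangian L = (1/2) (y')^2 − y gives
    ∂L/∂y = −1,   ∂L/∂y' = y'.
Euler-Lagrange: d/dx(y') − (−1) = 0, i.e. y'' + 1 = 0, so
    y(x) = −(1/2) x^2 + C1 x + C2.
Fixed left endpoint y(0) = 4 ⇒ C2 = 4.
The right endpoint x = 12 is free, so the natural (transversality) condition is ∂L/∂y' |_{x=12} = 0, i.e. y'(12) = 0.
Compute y'(x) = −1 x + C1, so y'(12) = −12 + C1 = 0 ⇒ C1 = 12.
Therefore the extremal is
    y(x) = −x^2/2 + 12 x + 4.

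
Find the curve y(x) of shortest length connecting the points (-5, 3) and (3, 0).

Arc-length functional: J[y] = ∫ sqrt(1 + (y')^2) dx.
Lagrangian L = sqrt(1 + (y')^2) has no explicit y dependence, so ∂L/∂y = 0 and the Euler-Lagrange equation gives
    d/dx( y' / sqrt(1 + (y')^2) ) = 0  ⇒  y' / sqrt(1 + (y')^2) = const.
Hence y' is constant, so y(x) is affine.
Fitting the endpoints (-5, 3) and (3, 0):
    slope m = (0 − 3) / (3 − (-5)) = -3/8,
    intercept c = 3 − m·(-5) = 9/8.
Extremal: y(x) = (-3/8) x + 9/8.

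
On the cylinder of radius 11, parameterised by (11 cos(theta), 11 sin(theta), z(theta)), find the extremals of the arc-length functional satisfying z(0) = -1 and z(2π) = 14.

Parameterise the cylinder of radius R = 11 as
    r(θ) = (11 cos θ, 11 sin θ, z(θ)).
The arc-length element is
    ds = sqrt(121 + (dz/dθ)^2) dθ,
so the Lagrangian is L = sqrt(121 + z'^2).
L depends on z' only, not on z or θ, so ∂L/∂z = 0 and
    ∂L/∂z' = z' / sqrt(121 + z'^2).
The Euler-Lagrange equation gives
    d/dθ( z' / sqrt(121 + z'^2) ) = 0,
so z' is constant. Integrating once:
    z(θ) = a θ + b,
a helix on the cylinder (a straight line when the cylinder is unrolled). The constants a, b are determined by the endpoint conditions.
With endpoint conditions z(0) = -1 and z(2π) = 14: from z(0) = b we get b = -1, and a·2π + -1 = 14 gives a = 15/(2π), so
    z(θ) = (15/(2π)) θ − 1.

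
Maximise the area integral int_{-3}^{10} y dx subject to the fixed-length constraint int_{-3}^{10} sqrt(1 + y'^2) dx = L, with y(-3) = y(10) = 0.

Set up the augmented Lagrangian using a multiplier λ for the length constraint:
    F(y, y') = y − λ sqrt(1 + y'^2).
F has no explicit x dependence, so the Beltrami identity yields a first integral
    F − y' ∂F/∂y' = C.
Compute ∂F/∂y' = −λ y' / sqrt(1 + y'^2). Then
    y − λ sqrt(1 + y'^2) + λ y'^2 / sqrt(1 + y'^2) = C
    ⇒  y − λ / sqrt(1 + y'^2) = C.
Solving for y' and integrating gives
    (x − a)^2 + (y − b)^2 = λ^2,
a circular arc of radius λ. The constants a, b are determined by the endpoint conditions y(-3) = y(10) = 0, and λ is fixed implicitly by the length constraint
    ∫_{-3}^{10} sqrt(1 + y'^2) dx = L.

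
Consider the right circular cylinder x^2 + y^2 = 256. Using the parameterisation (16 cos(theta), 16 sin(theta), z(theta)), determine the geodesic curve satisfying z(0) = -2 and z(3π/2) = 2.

Parameterise the cylinder of radius R = 16 as
    r(θ) = (16 cos θ, 16 sin θ, z(θ)).
The arc-length element is
    ds = sqrt(256 + (dz/dθ)^2) dθ,
so the Lagrangian is L = sqrt(256 + z'^2).
L depends on z' only, not on z or θ, so ∂L/∂z = 0 and
    ∂L/∂z' = z' / sqrt(256 + z'^2).
The Euler-Lagrange equation gives
    d/dθ( z' / sqrt(256 + z'^2) ) = 0,
so z' is constant. Integrating once:
    z(θ) = a θ + b,
a helix on the cylinder (a straight line when the cylinder is unrolled). The constants a, b are determined by the endpoint conditions.
With endpoint conditions z(0) = -2 and z(3π/2) = 2: from z(0) = b we get b = -2, and a·3π/2 + -2 = 2 gives a = 8/(3π), so
    z(θ) = (8/(3π)) θ − 2.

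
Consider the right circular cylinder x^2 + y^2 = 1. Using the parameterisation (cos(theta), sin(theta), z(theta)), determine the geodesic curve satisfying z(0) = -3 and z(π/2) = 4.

Parameterise the cylinder of radius R = 1 as
    r(θ) = (cos θ, sin θ, z(θ)).
The arc-length element is
    ds = sqrt(1 + (dz/dθ)^2) dθ,
so the Lagrangian is L = sqrt(1 + z'^2).
L depends on z' only, not on z or θ, so ∂L/∂z = 0 and
    ∂L/∂z' = z' / sqrt(1 + z'^2).
The Euler-Lagrange equation gives
    d/dθ( z' / sqrt(1 + z'^2) ) = 0,
so z' is constant. Integrating once:
    z(θ) = a θ + b,
a helix on the cylinder (a straight line when the cylinder is unrolled). The constants a, b are determined by the endpoint conditions.
With endpoint conditions z(0) = -3 and z(π/2) = 4: from z(0) = b we get b = -3, and a·π/2 + -3 = 4 gives a = 14/π, so
    z(θ) = (14/π) θ − 3.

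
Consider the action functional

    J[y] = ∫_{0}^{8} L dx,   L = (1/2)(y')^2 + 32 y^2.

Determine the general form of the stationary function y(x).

The Lagrangian is L = (1/2)(y')^2 + 32 y^2.
∂L/∂y = 64y.
∂L/∂y' = y'.
The Euler-Lagrange equation d/dx(∂L/∂y') − ∂L/∂y = 0 becomes:
    y'' - 64 y = 0
General solution: y(x) = A e^(8x) + B e^(-8x), where A and B are arbitrary constants fixed by the endpoint conditions.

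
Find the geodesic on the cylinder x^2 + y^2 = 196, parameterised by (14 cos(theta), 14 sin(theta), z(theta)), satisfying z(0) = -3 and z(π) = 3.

Parameterise the cylinder of radius R = 14 as
    r(θ) = (14 cos θ, 14 sin θ, z(θ)).
The arc-length element is
    ds = sqrt(196 + (dz/dθ)^2) dθ,
so the Lagrangian is L = sqrt(196 + z'^2).
L depends on z' only, not on z or θ, so ∂L/∂z = 0 and
    ∂L/∂z' = z' / sqrt(196 + z'^2).
The Euler-Lagrange equation gives
    d/dθ( z' / sqrt(196 + z'^2) ) = 0,
so z' is constant. Integrating once:
    z(θ) = a θ + b,
a helix on the cylinder (a straight line when the cylinder is unrolled). The constants a, b are determined by the endpoint conditions.
With endpoint conditions z(0) = -3 and z(π) = 3: from z(0) = b we get b = -3, and a·π + -3 = 3 gives a = 6/π, so
    z(θ) = (6/π) θ − 3.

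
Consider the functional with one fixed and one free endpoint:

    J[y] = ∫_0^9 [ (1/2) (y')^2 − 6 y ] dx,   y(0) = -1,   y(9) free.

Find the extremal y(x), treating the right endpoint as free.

The Lagrangian L = (1/2) (y')^2 − 6 y gives
    ∂L/∂y = −6,   ∂L/∂y' = y'.
Euler-Lagrange: d/dx(y') − (−6) = 0, i.e. y'' + 6 = 0, so
    y(x) = −(6/2) x^2 + C1 x + C2.
Fixed left endpoint y(0) = -1 ⇒ C2 = -1.
The right endpoint x = 9 is free, so the natural (transversality) condition is ∂L/∂y' |_{x=9} = 0, i.e. y'(9) = 0.
Compute y'(x) = −6 x + C1, so y'(9) = −54 + C1 = 0 ⇒ C1 = 54.
Therefore the extremal is
    y(x) = −3 x^2 + 54 x − 1.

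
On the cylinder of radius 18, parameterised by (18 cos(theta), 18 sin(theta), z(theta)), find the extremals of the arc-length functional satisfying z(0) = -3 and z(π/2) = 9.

Parameterise the cylinder of radius R = 18 as
    r(θ) = (18 cos θ, 18 sin θ, z(θ)).
The arc-length element is
    ds = sqrt(324 + (dz/dθ)^2) dθ,
so the Lagrangian is L = sqrt(324 + z'^2).
L depends on z' only, not on z or θ, so ∂L/∂z = 0 and
    ∂L/∂z' = z' / sqrt(324 + z'^2).
The Euler-Lagrange equation gives
    d/dθ( z' / sqrt(324 + z'^2) ) = 0,
so z' is constant. Integrating once:
    z(θ) = a θ + b,
a helix on the cylinder (a straight line when the cylinder is unrolled). The constants a, b are determined by the endpoint conditions.
With endpoint conditions z(0) = -3 and z(π/2) = 9: from z(0) = b we get b = -3, and a·π/2 + -3 = 9 gives a = 24/π, so
    z(θ) = (24/π) θ − 3.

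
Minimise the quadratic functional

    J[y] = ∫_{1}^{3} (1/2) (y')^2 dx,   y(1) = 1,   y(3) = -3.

The Lagrangian is L = (1/2) (y')^2.
Compute ∂L/∂y = 0, ∂L/∂y' = y'.
The Euler-Lagrange equation d/dx(∂L/∂y') − ∂L/∂y = 0 reduces to
    y'' = 0.
Its general solution is
    y(x) = A x + B,
with A, B fixed by the endpoint conditions.
Applying the endpoint conditions y(1) = 1 and y(3) = -3: solve A·1 + B = 1 and A·3 + B = -3. Subtracting gives A(3 − 1) = -3 − 1, so A = -2, and B = 1 − A·1 = 3. Therefore
    y(x) = -2 x + 3.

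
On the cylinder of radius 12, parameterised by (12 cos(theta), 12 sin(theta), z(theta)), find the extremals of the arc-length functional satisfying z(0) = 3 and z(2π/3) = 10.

Parameterise the cylinder of radius R = 12 as
    r(θ) = (12 cos θ, 12 sin θ, z(θ)).
The arc-length element is
    ds = sqrt(144 + (dz/dθ)^2) dθ,
so the Lagrangian is L = sqrt(144 + z'^2).
L depends on z' only, not on z or θ, so ∂L/∂z = 0 and
    ∂L/∂z' = z' / sqrt(144 + z'^2).
The Euler-Lagrange equation gives
    d/dθ( z' / sqrt(144 + z'^2) ) = 0,
so z' is constant. Integrating once:
    z(θ) = a θ + b,
a helix on the cylinder (a straight line when the cylinder is unrolled). The constants a, b are determined by the endpoint conditions.
With endpoint conditions z(0) = 3 and z(2π/3) = 10: from z(0) = b we get b = 3, and a·2π/3 + 3 = 10 gives a = 21/(2π), so
    z(θ) = (21/(2π)) θ + 3.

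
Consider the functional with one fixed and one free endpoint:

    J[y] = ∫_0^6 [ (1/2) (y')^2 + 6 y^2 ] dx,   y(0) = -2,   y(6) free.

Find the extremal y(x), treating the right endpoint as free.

The Lagrangian L = (1/2) (y')^2 + 6 y^2 gives
    ∂L/∂y = 12 y,   ∂L/∂y' = y'.
Euler-Lagrange: y'' − 12 y = 0.
With k = sqrt(12), the general solution is
    y(x) = A cosh(sqrt(12) x) + B sinh(sqrt(12) x).
Fixed left endpoint y(0) = -2 ⇒ A = -2.
The right endpoint x = 6 is free, so the natural (transversality) condition is ∂L/∂y' |_{x=6} = 0, i.e. y'(6) = 0.
Compute y'(x) = A k sinh(k x) + B k cosh(k x), so
    y'(6) = A k sinh(k·6) + B k cosh(k·6) = 0
    ⇒ B = −A tanh(k·6) = 2 tanh(sqrt(12)·6).
Therefore the extremal is
    y(x) = −2 cosh(sqrt(12) x) + 2 tanh(sqrt(12)·6) sinh(sqrt(12) x).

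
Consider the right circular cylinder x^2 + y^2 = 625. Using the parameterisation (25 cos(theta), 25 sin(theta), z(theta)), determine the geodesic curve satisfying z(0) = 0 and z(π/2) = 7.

Parameterise the cylinder of radius R = 25 as
    r(θ) = (25 cos θ, 25 sin θ, z(θ)).
The arc-length element is
    ds = sqrt(625 + (dz/dθ)^2) dθ,
so the Lagrangian is L = sqrt(625 + z'^2).
L depends on z' only, not on z or θ, so ∂L/∂z = 0 and
    ∂L/∂z' = z' / sqrt(625 + z'^2).
The Euler-Lagrange equation gives
    d/dθ( z' / sqrt(625 + z'^2) ) = 0,
so z' is constant. Integrating once:
    z(θ) = a θ + b,
a helix on the cylinder (a straight line when the cylinder is unrolled). The constants a, b are determined by the endpoint conditions.
With endpoint conditions z(0) = 0 and z(π/2) = 7: from z(0) = b we get b = 0, and a·π/2 + 0 = 7 gives a = 14/π, so
    z(θ) = (14/π) θ.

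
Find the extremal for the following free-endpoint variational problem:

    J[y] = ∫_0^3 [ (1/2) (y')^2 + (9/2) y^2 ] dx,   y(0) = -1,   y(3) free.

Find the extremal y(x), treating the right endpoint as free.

The Lagrangian L = (1/2) (y')^2 + (9/2) y^2 gives
    ∂L/∂y = 9 y,   ∂L/∂y' = y'.
Euler-Lagrange: y'' − 9 y = 0.
With k = 3, the general solution is
    y(x) = A cosh(3 x) + B sinh(3 x).
Fixed left endpoint y(0) = -1 ⇒ A = -1.
The right endpoint x = 3 is free, so the natural (transversality) condition is ∂L/∂y' |_{x=3} = 0, i.e. y'(3) = 0.
Compute y'(x) = A k sinh(k x) + B k cosh(k x), so
    y'(3) = A k sinh(k·3) + B k cosh(k·3) = 0
    ⇒ B = −A tanh(k·3) = tanh(3·3).
Therefore the extremal is
    y(x) = −cosh(3 x) + tanh(3·3) sinh(3 x).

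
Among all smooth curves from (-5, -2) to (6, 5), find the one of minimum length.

Arc-length functional: J[y] = ∫ sqrt(1 + (y')^2) dx.
Lagrangian L = sqrt(1 + (y')^2) has no explicit y dependence, so ∂L/∂y = 0 and the Euler-Lagrange equation gives
    d/dx( y' / sqrt(1 + (y')^2) ) = 0  ⇒  y' / sqrt(1 + (y')^2) = const.
Hence y' is constant, so y(x) is affine.
Fitting the endpoints (-5, -2) and (6, 5):
    slope m = (5 − (-2)) / (6 − (-5)) = 7/11,
    intercept c = (-2) − m·(-5) = 13/11.
Extremal: y(x) = (7/11) x + 13/11.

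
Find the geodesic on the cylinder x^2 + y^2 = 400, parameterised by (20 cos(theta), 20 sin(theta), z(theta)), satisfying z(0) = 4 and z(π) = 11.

Parameterise the cylinder of radius R = 20 as
    r(θ) = (20 cos θ, 20 sin θ, z(θ)).
The arc-length element is
    ds = sqrt(400 + (dz/dθ)^2) dθ,
so the Lagrangian is L = sqrt(400 + z'^2).
L depends on z' only, not on z or θ, so ∂L/∂z = 0 and
    ∂L/∂z' = z' / sqrt(400 + z'^2).
The Euler-Lagrange equation gives
    d/dθ( z' / sqrt(400 + z'^2) ) = 0,
so z' is constant. Integrating once:
    z(θ) = a θ + b,
a helix on the cylinder (a straight line when the cylinder is unrolled). The constants a, b are determined by the endpoint conditions.
With endpoint conditions z(0) = 4 and z(π) = 11: from z(0) = b we get b = 4, and a·π + 4 = 11 gives a = 7/π, so
    z(θ) = (7/π) θ + 4.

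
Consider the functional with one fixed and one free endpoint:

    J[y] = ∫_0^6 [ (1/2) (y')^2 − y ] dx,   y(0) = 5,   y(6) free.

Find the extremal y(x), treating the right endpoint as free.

The Lagrangian L = (1/2) (y')^2 − y gives
    ∂L/∂y = −1,   ∂L/∂y' = y'.
Euler-Lagrange: d/dx(y') − (−1) = 0, i.e. y'' + 1 = 0, so
    y(x) = −(1/2) x^2 + C1 x + C2.
Fixed left endpoint y(0) = 5 ⇒ C2 = 5.
The right endpoint x = 6 is free, so the natural (transversality) condition is ∂L/∂y' |_{x=6} = 0, i.e. y'(6) = 0.
Compute y'(x) = −1 x + C1, so y'(6) = −6 + C1 = 0 ⇒ C1 = 6.
Therefore the extremal is
    y(x) = −x^2/2 + 6 x + 5.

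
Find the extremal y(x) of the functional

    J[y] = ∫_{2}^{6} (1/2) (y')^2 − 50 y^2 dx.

The Lagrangian is L = (1/2) (y')^2 − 50 y^2.
Compute ∂L/∂y = -100y, ∂L/∂y' = y'.
The Euler-Lagrange equation d/dx(∂L/∂y') − ∂L/∂y = 0 reduces to
    y'' + 100 y = 0.
Its general solution is
    y(x) = A sin(10x) + B cos(10x),
with A, B fixed by the endpoint conditions.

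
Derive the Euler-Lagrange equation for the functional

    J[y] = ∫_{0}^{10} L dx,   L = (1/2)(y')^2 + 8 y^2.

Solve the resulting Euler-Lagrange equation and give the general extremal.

The Lagrangian is L = (1/2)(y')^2 + 8 y^2.
∂L/∂y = 16y.
∂L/∂y' = y'.
The Euler-Lagrange equation d/dx(∂L/∂y') − ∂L/∂y = 0 becomes:
    y'' - 16 y = 0
General solution: y(x) = A e^(4x) + B e^(-4x), where A and B are arbitrary constants fixed by the endpoint conditions.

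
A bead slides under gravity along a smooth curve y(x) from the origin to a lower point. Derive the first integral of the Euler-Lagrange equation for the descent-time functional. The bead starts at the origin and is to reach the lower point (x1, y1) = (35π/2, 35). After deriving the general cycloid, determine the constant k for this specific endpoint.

The Lagrangian L = sqrt((1 + y'^2) / y) has no explicit x dependence, so the Beltrami identity applies:
    L − y' ∂L/∂y' = C.
Compute ∂L/∂y' = y' / sqrt(y (1 + y'^2)).
Substitute:
    sqrt((1 + y'^2)/y) − y'·y' / sqrt(y (1 + y'^2))
    = (1 + y'^2) / sqrt(y (1 + y'^2)) − y'^2 / sqrt(y (1 + y'^2))
    = 1 / sqrt(y (1 + y'^2)) = C.
Squaring and rearranging gives the first integral
    y (1 + y'^2) = 1/C^2 =: k   (constant).
Solving this first-order ODE by the substitution
    y = (k/2)(1 − cos θ)
yields the cycloid parameterisation
    x(θ) = (k/2)(θ − sin θ),   y(θ) = (k/2)(1 − cos θ).
The constant k is fixed by the endpoint condition.
Now fit the given lower endpoint (x1, y1) = (35π/2, 35). At the bottom of the first arch (θ = π), the parametric equations give
    y(π) = (k/2)(1 − cos π) = k,
    x(π) = (k/2)(π − sin π) = kπ/2.
Matching y(π) = 35 gives k = 35, consistent with x(π) = 35π/2. Therefore the specific cycloid is
    x(θ) = (35/2)(θ − sin θ),   y(θ) = (35/2)(1 − cos θ).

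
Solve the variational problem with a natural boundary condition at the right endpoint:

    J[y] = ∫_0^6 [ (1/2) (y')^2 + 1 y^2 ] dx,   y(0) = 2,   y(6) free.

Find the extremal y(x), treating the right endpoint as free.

The Lagrangian L = (1/2) (y')^2 + 1 y^2 gives
    ∂L/∂y = 2 y,   ∂L/∂y' = y'.
Euler-Lagrange: y'' − 2 y = 0.
With k = sqrt(2), the general solution is
    y(x) = A cosh(sqrt(2) x) + B sinh(sqrt(2) x).
Fixed left endpoint y(0) = 2 ⇒ A = 2.
The right endpoint x = 6 is free, so the natural (transversality) condition is ∂L/∂y' |_{x=6} = 0, i.e. y'(6) = 0.
Compute y'(x) = A k sinh(k x) + B k cosh(k x), so
    y'(6) = A k sinh(k·6) + B k cosh(k·6) = 0
    ⇒ B = −A tanh(k·6) = − 2 tanh(sqrt(2)·6).
Therefore the extremal is
    y(x) = 2 cosh(sqrt(2) x) − 2 tanh(sqrt(2)·6) sinh(sqrt(2) x).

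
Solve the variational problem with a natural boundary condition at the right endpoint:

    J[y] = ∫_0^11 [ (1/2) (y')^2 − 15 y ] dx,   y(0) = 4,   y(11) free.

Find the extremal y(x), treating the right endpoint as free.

The Lagrangian L = (1/2) (y')^2 − 15 y gives
    ∂L/∂y = −15,   ∂L/∂y' = y'.
Euler-Lagrange: d/dx(y') − (−15) = 0, i.e. y'' + 15 = 0, so
    y(x) = −(15/2) x^2 + C1 x + C2.
Fixed left endpoint y(0) = 4 ⇒ C2 = 4.
The right endpoint x = 11 is free, so the natural (transversality) condition is ∂L/∂y' |_{x=11} = 0, i.e. y'(11) = 0.
Compute y'(x) = −15 x + C1, so y'(11) = −165 + C1 = 0 ⇒ C1 = 165.
Therefore the extremal is
    y(x) = −(15/2) x^2 + 165 x + 4.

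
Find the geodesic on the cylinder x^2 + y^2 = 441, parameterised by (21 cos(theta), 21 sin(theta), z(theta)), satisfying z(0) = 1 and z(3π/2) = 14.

Parameterise the cylinder of radius R = 21 as
    r(θ) = (21 cos θ, 21 sin θ, z(θ)).
The arc-length element is
    ds = sqrt(441 + (dz/dθ)^2) dθ,
so the Lagrangian is L = sqrt(441 + z'^2).
L depends on z' only, not on z or θ, so ∂L/∂z = 0 and
    ∂L/∂z' = z' / sqrt(441 + z'^2).
The Euler-Lagrange equation gives
    d/dθ( z' / sqrt(441 + z'^2) ) = 0,
so z' is constant. Integrating once:
    z(θ) = a θ + b,
a helix on the cylinder (a straight line when the cylinder is unrolled). The constants a, b are determined by the endpoint conditions.
With endpoint conditions z(0) = 1 and z(3π/2) = 14: from z(0) = b we get b = 1, and a·3π/2 + 1 = 14 gives a = 26/(3π), so
    z(θ) = (26/(3π)) θ + 1.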